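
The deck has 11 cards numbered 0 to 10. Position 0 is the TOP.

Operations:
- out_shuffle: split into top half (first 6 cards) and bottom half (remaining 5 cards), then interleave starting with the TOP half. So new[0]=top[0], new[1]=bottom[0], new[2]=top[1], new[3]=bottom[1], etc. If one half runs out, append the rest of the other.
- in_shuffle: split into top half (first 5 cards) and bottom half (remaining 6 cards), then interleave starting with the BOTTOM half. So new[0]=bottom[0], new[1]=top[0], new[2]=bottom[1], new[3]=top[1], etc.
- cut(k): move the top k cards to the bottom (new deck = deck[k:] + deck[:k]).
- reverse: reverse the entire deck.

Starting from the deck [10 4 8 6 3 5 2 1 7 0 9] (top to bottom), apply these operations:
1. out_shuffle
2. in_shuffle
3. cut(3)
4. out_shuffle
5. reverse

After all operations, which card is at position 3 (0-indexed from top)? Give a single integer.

Answer: 10

Derivation:
After op 1 (out_shuffle): [10 2 4 1 8 7 6 0 3 9 5]
After op 2 (in_shuffle): [7 10 6 2 0 4 3 1 9 8 5]
After op 3 (cut(3)): [2 0 4 3 1 9 8 5 7 10 6]
After op 4 (out_shuffle): [2 8 0 5 4 7 3 10 1 6 9]
After op 5 (reverse): [9 6 1 10 3 7 4 5 0 8 2]
Position 3: card 10.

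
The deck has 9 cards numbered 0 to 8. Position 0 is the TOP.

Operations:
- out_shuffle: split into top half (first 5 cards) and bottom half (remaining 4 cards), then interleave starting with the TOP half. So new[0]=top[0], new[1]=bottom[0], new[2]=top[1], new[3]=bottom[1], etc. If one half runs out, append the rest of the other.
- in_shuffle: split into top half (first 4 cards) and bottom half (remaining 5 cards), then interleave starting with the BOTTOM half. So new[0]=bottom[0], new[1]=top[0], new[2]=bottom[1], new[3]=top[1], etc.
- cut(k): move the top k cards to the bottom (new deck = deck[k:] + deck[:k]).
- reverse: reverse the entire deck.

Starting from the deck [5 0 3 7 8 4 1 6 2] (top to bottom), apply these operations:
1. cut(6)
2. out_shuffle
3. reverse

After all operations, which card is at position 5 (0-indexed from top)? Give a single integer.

After op 1 (cut(6)): [1 6 2 5 0 3 7 8 4]
After op 2 (out_shuffle): [1 3 6 7 2 8 5 4 0]
After op 3 (reverse): [0 4 5 8 2 7 6 3 1]
Position 5: card 7.

Answer: 7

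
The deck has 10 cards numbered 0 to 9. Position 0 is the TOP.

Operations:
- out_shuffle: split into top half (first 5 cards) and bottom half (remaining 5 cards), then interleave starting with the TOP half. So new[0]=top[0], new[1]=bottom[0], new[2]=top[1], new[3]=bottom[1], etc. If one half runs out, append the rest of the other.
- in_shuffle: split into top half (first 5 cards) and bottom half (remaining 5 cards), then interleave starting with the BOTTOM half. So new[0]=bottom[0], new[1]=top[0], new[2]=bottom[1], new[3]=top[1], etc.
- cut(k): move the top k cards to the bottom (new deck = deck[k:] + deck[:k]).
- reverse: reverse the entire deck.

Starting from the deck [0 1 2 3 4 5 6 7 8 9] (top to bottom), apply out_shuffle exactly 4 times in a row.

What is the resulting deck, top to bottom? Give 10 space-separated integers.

Answer: 0 4 8 3 7 2 6 1 5 9

Derivation:
After op 1 (out_shuffle): [0 5 1 6 2 7 3 8 4 9]
After op 2 (out_shuffle): [0 7 5 3 1 8 6 4 2 9]
After op 3 (out_shuffle): [0 8 7 6 5 4 3 2 1 9]
After op 4 (out_shuffle): [0 4 8 3 7 2 6 1 5 9]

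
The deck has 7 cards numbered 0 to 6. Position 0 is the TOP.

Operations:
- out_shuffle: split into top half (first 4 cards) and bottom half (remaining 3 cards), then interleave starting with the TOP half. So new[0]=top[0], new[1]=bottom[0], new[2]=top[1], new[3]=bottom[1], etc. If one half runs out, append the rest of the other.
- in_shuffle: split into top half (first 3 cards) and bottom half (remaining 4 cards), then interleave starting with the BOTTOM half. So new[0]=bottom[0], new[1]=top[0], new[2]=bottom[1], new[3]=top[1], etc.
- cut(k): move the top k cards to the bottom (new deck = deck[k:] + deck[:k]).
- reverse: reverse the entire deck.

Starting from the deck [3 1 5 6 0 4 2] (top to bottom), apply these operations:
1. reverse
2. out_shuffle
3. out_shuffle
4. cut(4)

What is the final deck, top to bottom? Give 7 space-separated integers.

Answer: 4 6 1 2 0 5 3

Derivation:
After op 1 (reverse): [2 4 0 6 5 1 3]
After op 2 (out_shuffle): [2 5 4 1 0 3 6]
After op 3 (out_shuffle): [2 0 5 3 4 6 1]
After op 4 (cut(4)): [4 6 1 2 0 5 3]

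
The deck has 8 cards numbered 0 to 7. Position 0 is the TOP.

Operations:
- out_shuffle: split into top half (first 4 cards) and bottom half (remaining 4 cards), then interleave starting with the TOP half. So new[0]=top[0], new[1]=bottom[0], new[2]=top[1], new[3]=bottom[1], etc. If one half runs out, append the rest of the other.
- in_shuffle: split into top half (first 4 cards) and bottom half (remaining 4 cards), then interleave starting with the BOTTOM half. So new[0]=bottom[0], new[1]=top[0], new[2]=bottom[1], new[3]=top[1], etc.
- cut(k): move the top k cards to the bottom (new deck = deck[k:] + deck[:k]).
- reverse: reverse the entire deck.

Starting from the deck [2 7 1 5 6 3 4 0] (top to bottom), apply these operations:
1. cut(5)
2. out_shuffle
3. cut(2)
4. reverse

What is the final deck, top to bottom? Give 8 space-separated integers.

After op 1 (cut(5)): [3 4 0 2 7 1 5 6]
After op 2 (out_shuffle): [3 7 4 1 0 5 2 6]
After op 3 (cut(2)): [4 1 0 5 2 6 3 7]
After op 4 (reverse): [7 3 6 2 5 0 1 4]

Answer: 7 3 6 2 5 0 1 4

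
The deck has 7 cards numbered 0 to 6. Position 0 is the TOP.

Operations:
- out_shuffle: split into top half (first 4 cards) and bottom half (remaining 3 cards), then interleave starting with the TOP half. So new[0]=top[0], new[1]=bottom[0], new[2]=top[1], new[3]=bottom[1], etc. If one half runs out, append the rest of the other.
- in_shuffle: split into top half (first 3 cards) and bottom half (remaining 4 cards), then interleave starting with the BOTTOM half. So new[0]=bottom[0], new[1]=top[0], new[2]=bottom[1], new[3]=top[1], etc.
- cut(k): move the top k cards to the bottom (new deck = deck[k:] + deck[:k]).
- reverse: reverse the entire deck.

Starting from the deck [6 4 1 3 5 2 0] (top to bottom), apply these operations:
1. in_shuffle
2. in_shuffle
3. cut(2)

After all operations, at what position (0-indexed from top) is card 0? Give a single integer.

Answer: 4

Derivation:
After op 1 (in_shuffle): [3 6 5 4 2 1 0]
After op 2 (in_shuffle): [4 3 2 6 1 5 0]
After op 3 (cut(2)): [2 6 1 5 0 4 3]
Card 0 is at position 4.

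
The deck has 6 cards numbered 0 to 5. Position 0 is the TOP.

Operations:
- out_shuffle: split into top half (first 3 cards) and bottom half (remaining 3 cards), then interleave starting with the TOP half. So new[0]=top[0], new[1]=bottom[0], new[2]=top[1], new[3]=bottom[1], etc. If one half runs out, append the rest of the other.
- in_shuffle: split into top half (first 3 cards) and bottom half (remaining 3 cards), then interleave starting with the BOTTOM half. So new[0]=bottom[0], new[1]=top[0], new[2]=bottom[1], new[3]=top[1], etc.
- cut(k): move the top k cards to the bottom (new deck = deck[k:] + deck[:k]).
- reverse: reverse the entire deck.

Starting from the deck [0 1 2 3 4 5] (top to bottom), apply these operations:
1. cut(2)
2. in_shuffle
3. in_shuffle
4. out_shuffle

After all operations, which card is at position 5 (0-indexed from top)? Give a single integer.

Answer: 0

Derivation:
After op 1 (cut(2)): [2 3 4 5 0 1]
After op 2 (in_shuffle): [5 2 0 3 1 4]
After op 3 (in_shuffle): [3 5 1 2 4 0]
After op 4 (out_shuffle): [3 2 5 4 1 0]
Position 5: card 0.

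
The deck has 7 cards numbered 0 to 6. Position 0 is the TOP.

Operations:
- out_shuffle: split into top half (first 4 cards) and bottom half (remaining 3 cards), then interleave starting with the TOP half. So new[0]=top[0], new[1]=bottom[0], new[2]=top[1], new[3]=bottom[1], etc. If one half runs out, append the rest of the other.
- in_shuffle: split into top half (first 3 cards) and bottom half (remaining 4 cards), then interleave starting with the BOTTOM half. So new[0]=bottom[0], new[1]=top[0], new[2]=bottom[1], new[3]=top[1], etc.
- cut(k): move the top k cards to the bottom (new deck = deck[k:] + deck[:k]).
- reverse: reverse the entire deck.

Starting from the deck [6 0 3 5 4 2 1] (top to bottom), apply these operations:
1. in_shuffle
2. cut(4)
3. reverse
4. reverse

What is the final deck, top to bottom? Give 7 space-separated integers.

After op 1 (in_shuffle): [5 6 4 0 2 3 1]
After op 2 (cut(4)): [2 3 1 5 6 4 0]
After op 3 (reverse): [0 4 6 5 1 3 2]
After op 4 (reverse): [2 3 1 5 6 4 0]

Answer: 2 3 1 5 6 4 0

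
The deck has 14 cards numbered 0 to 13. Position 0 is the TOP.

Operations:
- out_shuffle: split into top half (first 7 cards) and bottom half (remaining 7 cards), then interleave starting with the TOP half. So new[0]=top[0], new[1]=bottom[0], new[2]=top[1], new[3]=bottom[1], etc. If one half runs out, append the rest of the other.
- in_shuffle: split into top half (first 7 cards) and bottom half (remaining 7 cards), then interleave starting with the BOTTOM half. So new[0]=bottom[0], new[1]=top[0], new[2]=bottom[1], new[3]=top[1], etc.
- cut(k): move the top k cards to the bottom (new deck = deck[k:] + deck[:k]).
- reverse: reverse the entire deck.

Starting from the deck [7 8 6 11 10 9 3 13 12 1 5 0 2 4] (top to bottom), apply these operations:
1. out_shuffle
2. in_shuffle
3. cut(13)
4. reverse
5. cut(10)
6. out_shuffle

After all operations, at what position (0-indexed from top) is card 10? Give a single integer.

Answer: 0

Derivation:
After op 1 (out_shuffle): [7 13 8 12 6 1 11 5 10 0 9 2 3 4]
After op 2 (in_shuffle): [5 7 10 13 0 8 9 12 2 6 3 1 4 11]
After op 3 (cut(13)): [11 5 7 10 13 0 8 9 12 2 6 3 1 4]
After op 4 (reverse): [4 1 3 6 2 12 9 8 0 13 10 7 5 11]
After op 5 (cut(10)): [10 7 5 11 4 1 3 6 2 12 9 8 0 13]
After op 6 (out_shuffle): [10 6 7 2 5 12 11 9 4 8 1 0 3 13]
Card 10 is at position 0.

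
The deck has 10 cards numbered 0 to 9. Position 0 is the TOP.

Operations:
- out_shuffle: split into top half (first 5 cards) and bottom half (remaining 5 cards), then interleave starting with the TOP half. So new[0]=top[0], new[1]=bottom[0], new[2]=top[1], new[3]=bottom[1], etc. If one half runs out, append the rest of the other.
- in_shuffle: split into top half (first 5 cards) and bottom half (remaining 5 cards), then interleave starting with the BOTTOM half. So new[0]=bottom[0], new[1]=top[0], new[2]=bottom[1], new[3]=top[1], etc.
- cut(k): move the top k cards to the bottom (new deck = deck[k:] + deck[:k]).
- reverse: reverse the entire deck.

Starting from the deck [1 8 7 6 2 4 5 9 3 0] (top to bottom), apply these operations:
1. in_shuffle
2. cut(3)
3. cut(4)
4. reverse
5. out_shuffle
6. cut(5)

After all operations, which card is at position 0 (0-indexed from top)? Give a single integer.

Answer: 2

Derivation:
After op 1 (in_shuffle): [4 1 5 8 9 7 3 6 0 2]
After op 2 (cut(3)): [8 9 7 3 6 0 2 4 1 5]
After op 3 (cut(4)): [6 0 2 4 1 5 8 9 7 3]
After op 4 (reverse): [3 7 9 8 5 1 4 2 0 6]
After op 5 (out_shuffle): [3 1 7 4 9 2 8 0 5 6]
After op 6 (cut(5)): [2 8 0 5 6 3 1 7 4 9]
Position 0: card 2.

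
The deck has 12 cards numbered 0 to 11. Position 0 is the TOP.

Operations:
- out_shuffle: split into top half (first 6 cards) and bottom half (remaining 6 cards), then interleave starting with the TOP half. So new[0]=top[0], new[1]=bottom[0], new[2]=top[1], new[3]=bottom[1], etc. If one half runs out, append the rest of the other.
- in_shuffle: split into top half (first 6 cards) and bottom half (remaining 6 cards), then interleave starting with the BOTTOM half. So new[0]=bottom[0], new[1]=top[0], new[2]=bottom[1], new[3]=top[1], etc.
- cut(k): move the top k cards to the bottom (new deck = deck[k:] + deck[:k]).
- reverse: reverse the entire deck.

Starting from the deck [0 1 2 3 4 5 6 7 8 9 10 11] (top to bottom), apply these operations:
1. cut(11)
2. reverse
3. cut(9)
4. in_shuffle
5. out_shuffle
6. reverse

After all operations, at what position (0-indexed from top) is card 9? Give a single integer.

After op 1 (cut(11)): [11 0 1 2 3 4 5 6 7 8 9 10]
After op 2 (reverse): [10 9 8 7 6 5 4 3 2 1 0 11]
After op 3 (cut(9)): [1 0 11 10 9 8 7 6 5 4 3 2]
After op 4 (in_shuffle): [7 1 6 0 5 11 4 10 3 9 2 8]
After op 5 (out_shuffle): [7 4 1 10 6 3 0 9 5 2 11 8]
After op 6 (reverse): [8 11 2 5 9 0 3 6 10 1 4 7]
Card 9 is at position 4.

Answer: 4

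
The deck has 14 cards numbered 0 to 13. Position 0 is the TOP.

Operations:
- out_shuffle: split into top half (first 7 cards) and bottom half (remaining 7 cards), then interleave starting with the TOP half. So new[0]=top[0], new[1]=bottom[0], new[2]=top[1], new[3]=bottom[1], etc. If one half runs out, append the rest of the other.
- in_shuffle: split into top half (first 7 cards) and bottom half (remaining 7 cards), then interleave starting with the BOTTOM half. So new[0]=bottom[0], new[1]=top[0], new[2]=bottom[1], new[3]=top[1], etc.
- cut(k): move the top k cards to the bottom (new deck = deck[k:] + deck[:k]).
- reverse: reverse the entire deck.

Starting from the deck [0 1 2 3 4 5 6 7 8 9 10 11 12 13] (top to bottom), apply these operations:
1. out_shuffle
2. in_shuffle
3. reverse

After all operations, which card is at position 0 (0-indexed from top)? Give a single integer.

Answer: 3

Derivation:
After op 1 (out_shuffle): [0 7 1 8 2 9 3 10 4 11 5 12 6 13]
After op 2 (in_shuffle): [10 0 4 7 11 1 5 8 12 2 6 9 13 3]
After op 3 (reverse): [3 13 9 6 2 12 8 5 1 11 7 4 0 10]
Position 0: card 3.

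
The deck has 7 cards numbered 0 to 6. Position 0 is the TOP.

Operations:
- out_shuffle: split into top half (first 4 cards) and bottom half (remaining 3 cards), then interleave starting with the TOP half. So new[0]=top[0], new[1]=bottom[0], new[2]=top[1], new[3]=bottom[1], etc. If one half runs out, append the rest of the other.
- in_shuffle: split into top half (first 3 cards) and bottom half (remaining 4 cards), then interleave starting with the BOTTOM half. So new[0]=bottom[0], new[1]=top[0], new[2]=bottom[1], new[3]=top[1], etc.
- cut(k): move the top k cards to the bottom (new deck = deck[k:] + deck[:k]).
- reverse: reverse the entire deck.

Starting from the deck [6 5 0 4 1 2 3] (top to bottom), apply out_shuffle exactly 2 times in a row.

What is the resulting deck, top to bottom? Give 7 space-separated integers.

After op 1 (out_shuffle): [6 1 5 2 0 3 4]
After op 2 (out_shuffle): [6 0 1 3 5 4 2]

Answer: 6 0 1 3 5 4 2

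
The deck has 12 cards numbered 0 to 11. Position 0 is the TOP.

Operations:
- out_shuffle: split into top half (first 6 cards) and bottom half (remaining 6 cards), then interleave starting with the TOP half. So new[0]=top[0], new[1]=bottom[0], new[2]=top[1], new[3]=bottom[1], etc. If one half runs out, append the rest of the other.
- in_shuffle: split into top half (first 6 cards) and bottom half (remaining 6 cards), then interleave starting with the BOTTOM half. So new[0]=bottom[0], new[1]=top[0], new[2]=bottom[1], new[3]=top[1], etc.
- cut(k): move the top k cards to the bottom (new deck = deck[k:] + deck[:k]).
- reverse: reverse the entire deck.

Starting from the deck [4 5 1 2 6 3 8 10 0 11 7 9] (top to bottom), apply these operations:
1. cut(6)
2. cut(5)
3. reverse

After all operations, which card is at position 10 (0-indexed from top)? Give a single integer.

Answer: 4

Derivation:
After op 1 (cut(6)): [8 10 0 11 7 9 4 5 1 2 6 3]
After op 2 (cut(5)): [9 4 5 1 2 6 3 8 10 0 11 7]
After op 3 (reverse): [7 11 0 10 8 3 6 2 1 5 4 9]
Position 10: card 4.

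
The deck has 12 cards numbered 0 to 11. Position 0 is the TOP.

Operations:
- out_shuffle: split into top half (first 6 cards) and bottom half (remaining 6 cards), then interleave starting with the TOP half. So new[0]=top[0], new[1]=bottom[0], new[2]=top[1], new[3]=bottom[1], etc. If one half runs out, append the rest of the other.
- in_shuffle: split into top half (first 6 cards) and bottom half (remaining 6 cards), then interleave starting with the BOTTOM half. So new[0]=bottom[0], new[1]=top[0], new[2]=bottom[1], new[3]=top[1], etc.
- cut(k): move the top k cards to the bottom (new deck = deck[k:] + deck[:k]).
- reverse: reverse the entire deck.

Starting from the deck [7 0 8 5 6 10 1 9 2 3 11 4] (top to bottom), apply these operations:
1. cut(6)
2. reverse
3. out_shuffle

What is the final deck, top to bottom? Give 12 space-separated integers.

Answer: 10 4 6 11 5 3 8 2 0 9 7 1

Derivation:
After op 1 (cut(6)): [1 9 2 3 11 4 7 0 8 5 6 10]
After op 2 (reverse): [10 6 5 8 0 7 4 11 3 2 9 1]
After op 3 (out_shuffle): [10 4 6 11 5 3 8 2 0 9 7 1]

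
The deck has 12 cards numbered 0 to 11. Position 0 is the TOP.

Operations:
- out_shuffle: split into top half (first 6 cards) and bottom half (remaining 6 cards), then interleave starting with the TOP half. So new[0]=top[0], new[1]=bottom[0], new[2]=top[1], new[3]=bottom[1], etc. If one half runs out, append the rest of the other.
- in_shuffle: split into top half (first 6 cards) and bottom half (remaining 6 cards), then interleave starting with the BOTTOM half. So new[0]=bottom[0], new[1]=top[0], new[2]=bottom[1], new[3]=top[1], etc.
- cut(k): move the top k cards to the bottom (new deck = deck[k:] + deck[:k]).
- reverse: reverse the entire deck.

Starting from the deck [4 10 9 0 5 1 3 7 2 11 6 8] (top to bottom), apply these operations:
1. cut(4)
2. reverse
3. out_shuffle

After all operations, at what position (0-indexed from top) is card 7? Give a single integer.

Answer: 5

Derivation:
After op 1 (cut(4)): [5 1 3 7 2 11 6 8 4 10 9 0]
After op 2 (reverse): [0 9 10 4 8 6 11 2 7 3 1 5]
After op 3 (out_shuffle): [0 11 9 2 10 7 4 3 8 1 6 5]
Card 7 is at position 5.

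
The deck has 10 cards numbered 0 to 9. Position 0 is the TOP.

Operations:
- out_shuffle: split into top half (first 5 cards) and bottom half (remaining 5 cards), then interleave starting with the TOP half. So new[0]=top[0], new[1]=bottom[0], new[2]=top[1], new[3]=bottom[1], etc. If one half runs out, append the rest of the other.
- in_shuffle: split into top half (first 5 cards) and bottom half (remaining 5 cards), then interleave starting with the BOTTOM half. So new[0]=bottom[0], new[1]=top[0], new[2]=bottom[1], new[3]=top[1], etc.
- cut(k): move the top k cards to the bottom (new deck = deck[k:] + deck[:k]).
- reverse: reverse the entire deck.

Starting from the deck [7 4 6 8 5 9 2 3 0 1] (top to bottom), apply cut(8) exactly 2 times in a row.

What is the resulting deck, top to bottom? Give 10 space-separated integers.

After op 1 (cut(8)): [0 1 7 4 6 8 5 9 2 3]
After op 2 (cut(8)): [2 3 0 1 7 4 6 8 5 9]

Answer: 2 3 0 1 7 4 6 8 5 9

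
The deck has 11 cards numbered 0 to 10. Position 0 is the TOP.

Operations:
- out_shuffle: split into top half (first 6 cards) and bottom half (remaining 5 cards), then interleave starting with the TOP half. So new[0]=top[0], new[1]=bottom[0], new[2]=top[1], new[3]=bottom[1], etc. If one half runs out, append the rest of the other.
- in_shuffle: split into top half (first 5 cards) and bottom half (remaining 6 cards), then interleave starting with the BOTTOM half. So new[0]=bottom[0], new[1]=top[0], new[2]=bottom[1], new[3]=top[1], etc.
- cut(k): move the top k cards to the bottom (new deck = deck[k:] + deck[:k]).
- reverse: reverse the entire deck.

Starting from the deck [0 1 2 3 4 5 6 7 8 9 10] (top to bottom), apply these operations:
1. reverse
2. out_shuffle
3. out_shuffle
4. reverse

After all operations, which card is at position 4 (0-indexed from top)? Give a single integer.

After op 1 (reverse): [10 9 8 7 6 5 4 3 2 1 0]
After op 2 (out_shuffle): [10 4 9 3 8 2 7 1 6 0 5]
After op 3 (out_shuffle): [10 7 4 1 9 6 3 0 8 5 2]
After op 4 (reverse): [2 5 8 0 3 6 9 1 4 7 10]
Position 4: card 3.

Answer: 3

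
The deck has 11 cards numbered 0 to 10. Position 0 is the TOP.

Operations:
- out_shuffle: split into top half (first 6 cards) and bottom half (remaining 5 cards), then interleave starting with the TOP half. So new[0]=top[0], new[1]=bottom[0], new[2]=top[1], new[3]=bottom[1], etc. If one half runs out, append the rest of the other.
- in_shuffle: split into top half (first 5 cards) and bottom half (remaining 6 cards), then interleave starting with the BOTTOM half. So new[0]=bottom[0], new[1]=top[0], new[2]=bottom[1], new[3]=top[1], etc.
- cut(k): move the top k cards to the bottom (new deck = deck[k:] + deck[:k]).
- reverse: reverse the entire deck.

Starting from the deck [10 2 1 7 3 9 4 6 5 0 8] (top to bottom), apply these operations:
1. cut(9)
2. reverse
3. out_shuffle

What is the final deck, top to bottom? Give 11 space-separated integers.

After op 1 (cut(9)): [0 8 10 2 1 7 3 9 4 6 5]
After op 2 (reverse): [5 6 4 9 3 7 1 2 10 8 0]
After op 3 (out_shuffle): [5 1 6 2 4 10 9 8 3 0 7]

Answer: 5 1 6 2 4 10 9 8 3 0 7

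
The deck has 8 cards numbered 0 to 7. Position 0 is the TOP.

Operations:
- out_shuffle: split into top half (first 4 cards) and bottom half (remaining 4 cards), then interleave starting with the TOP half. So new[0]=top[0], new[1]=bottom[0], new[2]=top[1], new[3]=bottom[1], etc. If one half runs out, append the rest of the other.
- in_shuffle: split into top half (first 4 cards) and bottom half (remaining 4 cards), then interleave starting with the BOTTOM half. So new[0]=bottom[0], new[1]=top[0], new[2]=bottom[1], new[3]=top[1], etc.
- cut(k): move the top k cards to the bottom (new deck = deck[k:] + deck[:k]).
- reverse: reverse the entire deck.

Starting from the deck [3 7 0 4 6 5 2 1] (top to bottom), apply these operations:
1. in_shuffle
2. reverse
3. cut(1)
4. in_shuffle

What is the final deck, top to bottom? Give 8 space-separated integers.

Answer: 5 1 3 0 6 2 4 7

Derivation:
After op 1 (in_shuffle): [6 3 5 7 2 0 1 4]
After op 2 (reverse): [4 1 0 2 7 5 3 6]
After op 3 (cut(1)): [1 0 2 7 5 3 6 4]
After op 4 (in_shuffle): [5 1 3 0 6 2 4 7]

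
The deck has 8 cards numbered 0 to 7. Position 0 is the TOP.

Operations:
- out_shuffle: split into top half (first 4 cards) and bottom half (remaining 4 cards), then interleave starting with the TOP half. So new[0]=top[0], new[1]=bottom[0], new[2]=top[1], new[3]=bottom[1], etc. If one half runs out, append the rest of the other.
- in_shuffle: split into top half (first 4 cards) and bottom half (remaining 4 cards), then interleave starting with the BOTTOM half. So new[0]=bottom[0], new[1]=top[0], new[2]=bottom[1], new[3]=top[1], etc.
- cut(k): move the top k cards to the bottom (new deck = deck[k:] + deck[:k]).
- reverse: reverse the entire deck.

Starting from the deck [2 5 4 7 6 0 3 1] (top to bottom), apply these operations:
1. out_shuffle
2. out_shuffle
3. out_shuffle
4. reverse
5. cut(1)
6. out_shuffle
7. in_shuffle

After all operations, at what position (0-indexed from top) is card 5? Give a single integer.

After op 1 (out_shuffle): [2 6 5 0 4 3 7 1]
After op 2 (out_shuffle): [2 4 6 3 5 7 0 1]
After op 3 (out_shuffle): [2 5 4 7 6 0 3 1]
After op 4 (reverse): [1 3 0 6 7 4 5 2]
After op 5 (cut(1)): [3 0 6 7 4 5 2 1]
After op 6 (out_shuffle): [3 4 0 5 6 2 7 1]
After op 7 (in_shuffle): [6 3 2 4 7 0 1 5]
Card 5 is at position 7.

Answer: 7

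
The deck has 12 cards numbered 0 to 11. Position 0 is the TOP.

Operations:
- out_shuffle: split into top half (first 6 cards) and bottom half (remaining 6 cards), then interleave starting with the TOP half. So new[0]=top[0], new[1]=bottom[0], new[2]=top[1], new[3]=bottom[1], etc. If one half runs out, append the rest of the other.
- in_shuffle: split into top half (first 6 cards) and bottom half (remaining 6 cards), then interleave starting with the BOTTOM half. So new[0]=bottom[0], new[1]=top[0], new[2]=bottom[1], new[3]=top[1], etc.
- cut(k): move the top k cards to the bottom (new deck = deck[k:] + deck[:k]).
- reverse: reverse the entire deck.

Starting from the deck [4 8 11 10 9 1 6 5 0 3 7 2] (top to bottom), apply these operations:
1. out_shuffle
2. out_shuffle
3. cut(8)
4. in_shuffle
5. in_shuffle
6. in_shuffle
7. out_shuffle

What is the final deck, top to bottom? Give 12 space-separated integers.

Answer: 4 8 9 11 1 10 6 5 7 0 2 3

Derivation:
After op 1 (out_shuffle): [4 6 8 5 11 0 10 3 9 7 1 2]
After op 2 (out_shuffle): [4 10 6 3 8 9 5 7 11 1 0 2]
After op 3 (cut(8)): [11 1 0 2 4 10 6 3 8 9 5 7]
After op 4 (in_shuffle): [6 11 3 1 8 0 9 2 5 4 7 10]
After op 5 (in_shuffle): [9 6 2 11 5 3 4 1 7 8 10 0]
After op 6 (in_shuffle): [4 9 1 6 7 2 8 11 10 5 0 3]
After op 7 (out_shuffle): [4 8 9 11 1 10 6 5 7 0 2 3]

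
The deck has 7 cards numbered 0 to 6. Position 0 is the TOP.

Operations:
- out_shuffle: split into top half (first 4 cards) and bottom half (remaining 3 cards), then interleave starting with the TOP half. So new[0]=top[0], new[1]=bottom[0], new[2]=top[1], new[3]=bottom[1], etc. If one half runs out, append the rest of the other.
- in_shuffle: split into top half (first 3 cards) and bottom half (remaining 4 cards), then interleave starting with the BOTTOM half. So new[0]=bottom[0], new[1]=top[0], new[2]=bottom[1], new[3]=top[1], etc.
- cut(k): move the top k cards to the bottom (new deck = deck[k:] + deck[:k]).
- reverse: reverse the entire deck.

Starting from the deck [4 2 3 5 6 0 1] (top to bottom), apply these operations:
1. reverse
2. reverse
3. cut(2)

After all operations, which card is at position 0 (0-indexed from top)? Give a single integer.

After op 1 (reverse): [1 0 6 5 3 2 4]
After op 2 (reverse): [4 2 3 5 6 0 1]
After op 3 (cut(2)): [3 5 6 0 1 4 2]
Position 0: card 3.

Answer: 3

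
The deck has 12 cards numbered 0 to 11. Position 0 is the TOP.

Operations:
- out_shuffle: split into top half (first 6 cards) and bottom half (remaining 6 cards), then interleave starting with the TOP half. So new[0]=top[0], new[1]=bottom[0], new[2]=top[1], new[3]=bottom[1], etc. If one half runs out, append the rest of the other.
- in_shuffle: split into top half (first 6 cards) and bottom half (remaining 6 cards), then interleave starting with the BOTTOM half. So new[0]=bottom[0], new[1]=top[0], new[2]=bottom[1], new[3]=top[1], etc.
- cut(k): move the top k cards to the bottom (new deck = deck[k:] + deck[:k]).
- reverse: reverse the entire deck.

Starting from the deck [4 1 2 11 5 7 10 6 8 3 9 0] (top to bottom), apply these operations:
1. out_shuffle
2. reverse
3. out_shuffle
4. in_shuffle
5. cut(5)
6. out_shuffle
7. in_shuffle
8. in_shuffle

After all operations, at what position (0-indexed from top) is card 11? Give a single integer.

Answer: 1

Derivation:
After op 1 (out_shuffle): [4 10 1 6 2 8 11 3 5 9 7 0]
After op 2 (reverse): [0 7 9 5 3 11 8 2 6 1 10 4]
After op 3 (out_shuffle): [0 8 7 2 9 6 5 1 3 10 11 4]
After op 4 (in_shuffle): [5 0 1 8 3 7 10 2 11 9 4 6]
After op 5 (cut(5)): [7 10 2 11 9 4 6 5 0 1 8 3]
After op 6 (out_shuffle): [7 6 10 5 2 0 11 1 9 8 4 3]
After op 7 (in_shuffle): [11 7 1 6 9 10 8 5 4 2 3 0]
After op 8 (in_shuffle): [8 11 5 7 4 1 2 6 3 9 0 10]
Card 11 is at position 1.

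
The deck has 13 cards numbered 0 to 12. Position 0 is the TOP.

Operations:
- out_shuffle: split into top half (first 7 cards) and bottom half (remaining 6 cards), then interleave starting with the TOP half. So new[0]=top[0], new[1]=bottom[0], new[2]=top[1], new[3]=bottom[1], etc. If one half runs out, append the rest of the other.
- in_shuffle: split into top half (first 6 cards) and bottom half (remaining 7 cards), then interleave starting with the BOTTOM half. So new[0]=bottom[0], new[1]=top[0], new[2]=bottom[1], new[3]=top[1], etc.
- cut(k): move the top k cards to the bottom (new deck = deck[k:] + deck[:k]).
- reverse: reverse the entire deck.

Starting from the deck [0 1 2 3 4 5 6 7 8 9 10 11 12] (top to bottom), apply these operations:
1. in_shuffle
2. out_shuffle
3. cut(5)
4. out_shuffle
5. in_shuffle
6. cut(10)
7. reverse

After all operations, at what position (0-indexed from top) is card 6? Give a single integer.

After op 1 (in_shuffle): [6 0 7 1 8 2 9 3 10 4 11 5 12]
After op 2 (out_shuffle): [6 3 0 10 7 4 1 11 8 5 2 12 9]
After op 3 (cut(5)): [4 1 11 8 5 2 12 9 6 3 0 10 7]
After op 4 (out_shuffle): [4 9 1 6 11 3 8 0 5 10 2 7 12]
After op 5 (in_shuffle): [8 4 0 9 5 1 10 6 2 11 7 3 12]
After op 6 (cut(10)): [7 3 12 8 4 0 9 5 1 10 6 2 11]
After op 7 (reverse): [11 2 6 10 1 5 9 0 4 8 12 3 7]
Card 6 is at position 2.

Answer: 2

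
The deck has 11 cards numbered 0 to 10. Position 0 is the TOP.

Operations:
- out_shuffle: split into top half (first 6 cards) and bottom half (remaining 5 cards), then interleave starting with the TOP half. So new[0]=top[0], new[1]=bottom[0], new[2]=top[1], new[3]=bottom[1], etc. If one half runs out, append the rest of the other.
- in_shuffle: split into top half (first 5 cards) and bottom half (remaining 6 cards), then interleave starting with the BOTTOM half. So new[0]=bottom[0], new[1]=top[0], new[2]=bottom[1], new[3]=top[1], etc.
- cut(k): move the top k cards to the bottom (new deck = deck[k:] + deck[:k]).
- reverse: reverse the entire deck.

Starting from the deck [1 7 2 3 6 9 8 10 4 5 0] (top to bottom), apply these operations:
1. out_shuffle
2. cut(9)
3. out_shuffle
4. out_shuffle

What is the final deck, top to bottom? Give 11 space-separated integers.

After op 1 (out_shuffle): [1 8 7 10 2 4 3 5 6 0 9]
After op 2 (cut(9)): [0 9 1 8 7 10 2 4 3 5 6]
After op 3 (out_shuffle): [0 2 9 4 1 3 8 5 7 6 10]
After op 4 (out_shuffle): [0 8 2 5 9 7 4 6 1 10 3]

Answer: 0 8 2 5 9 7 4 6 1 10 3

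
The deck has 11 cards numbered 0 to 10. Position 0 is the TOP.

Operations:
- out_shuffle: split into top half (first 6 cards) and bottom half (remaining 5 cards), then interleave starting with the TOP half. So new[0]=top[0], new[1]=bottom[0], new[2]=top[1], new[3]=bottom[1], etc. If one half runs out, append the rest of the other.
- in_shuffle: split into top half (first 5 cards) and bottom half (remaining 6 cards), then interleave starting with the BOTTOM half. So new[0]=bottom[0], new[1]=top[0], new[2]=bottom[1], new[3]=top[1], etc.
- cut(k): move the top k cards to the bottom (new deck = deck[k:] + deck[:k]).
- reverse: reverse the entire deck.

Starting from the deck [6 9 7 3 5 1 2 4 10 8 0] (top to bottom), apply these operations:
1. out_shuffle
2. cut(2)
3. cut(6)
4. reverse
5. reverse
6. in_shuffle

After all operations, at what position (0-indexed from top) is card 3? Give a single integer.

After op 1 (out_shuffle): [6 2 9 4 7 10 3 8 5 0 1]
After op 2 (cut(2)): [9 4 7 10 3 8 5 0 1 6 2]
After op 3 (cut(6)): [5 0 1 6 2 9 4 7 10 3 8]
After op 4 (reverse): [8 3 10 7 4 9 2 6 1 0 5]
After op 5 (reverse): [5 0 1 6 2 9 4 7 10 3 8]
After op 6 (in_shuffle): [9 5 4 0 7 1 10 6 3 2 8]
Card 3 is at position 8.

Answer: 8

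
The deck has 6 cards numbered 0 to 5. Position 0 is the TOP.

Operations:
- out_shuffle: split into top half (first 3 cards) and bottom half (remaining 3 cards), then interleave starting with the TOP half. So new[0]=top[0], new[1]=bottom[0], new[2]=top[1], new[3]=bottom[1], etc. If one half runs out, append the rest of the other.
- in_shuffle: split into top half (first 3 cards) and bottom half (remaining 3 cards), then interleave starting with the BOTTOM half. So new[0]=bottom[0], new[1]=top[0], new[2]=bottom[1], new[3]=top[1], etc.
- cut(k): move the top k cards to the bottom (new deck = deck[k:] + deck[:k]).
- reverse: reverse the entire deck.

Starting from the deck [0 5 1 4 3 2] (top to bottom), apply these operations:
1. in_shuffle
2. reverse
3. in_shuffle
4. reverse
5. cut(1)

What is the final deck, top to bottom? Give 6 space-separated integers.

Answer: 4 2 0 1 3 5

Derivation:
After op 1 (in_shuffle): [4 0 3 5 2 1]
After op 2 (reverse): [1 2 5 3 0 4]
After op 3 (in_shuffle): [3 1 0 2 4 5]
After op 4 (reverse): [5 4 2 0 1 3]
After op 5 (cut(1)): [4 2 0 1 3 5]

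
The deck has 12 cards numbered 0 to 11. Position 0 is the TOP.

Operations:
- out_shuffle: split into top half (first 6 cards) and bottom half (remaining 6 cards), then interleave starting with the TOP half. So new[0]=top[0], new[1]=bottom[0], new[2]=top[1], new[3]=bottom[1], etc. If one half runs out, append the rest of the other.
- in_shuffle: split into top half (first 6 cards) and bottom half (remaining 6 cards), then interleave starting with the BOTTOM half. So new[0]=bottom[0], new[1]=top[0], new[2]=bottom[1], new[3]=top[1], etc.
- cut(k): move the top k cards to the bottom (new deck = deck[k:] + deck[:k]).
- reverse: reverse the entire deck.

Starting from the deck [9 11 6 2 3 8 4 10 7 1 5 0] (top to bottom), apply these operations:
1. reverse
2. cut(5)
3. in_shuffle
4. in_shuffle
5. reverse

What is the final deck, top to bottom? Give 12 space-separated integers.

After op 1 (reverse): [0 5 1 7 10 4 8 3 2 6 11 9]
After op 2 (cut(5)): [4 8 3 2 6 11 9 0 5 1 7 10]
After op 3 (in_shuffle): [9 4 0 8 5 3 1 2 7 6 10 11]
After op 4 (in_shuffle): [1 9 2 4 7 0 6 8 10 5 11 3]
After op 5 (reverse): [3 11 5 10 8 6 0 7 4 2 9 1]

Answer: 3 11 5 10 8 6 0 7 4 2 9 1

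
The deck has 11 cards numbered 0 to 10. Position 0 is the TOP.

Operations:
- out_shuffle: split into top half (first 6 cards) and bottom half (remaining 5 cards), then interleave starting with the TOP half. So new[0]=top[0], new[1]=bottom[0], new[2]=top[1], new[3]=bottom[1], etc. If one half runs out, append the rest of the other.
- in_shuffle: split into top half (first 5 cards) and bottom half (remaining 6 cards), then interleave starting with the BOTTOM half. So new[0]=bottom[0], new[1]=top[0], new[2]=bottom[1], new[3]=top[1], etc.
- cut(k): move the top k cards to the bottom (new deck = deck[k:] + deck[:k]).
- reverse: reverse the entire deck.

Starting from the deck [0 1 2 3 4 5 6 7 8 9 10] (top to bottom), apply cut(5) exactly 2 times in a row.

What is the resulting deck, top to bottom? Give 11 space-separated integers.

Answer: 10 0 1 2 3 4 5 6 7 8 9

Derivation:
After op 1 (cut(5)): [5 6 7 8 9 10 0 1 2 3 4]
After op 2 (cut(5)): [10 0 1 2 3 4 5 6 7 8 9]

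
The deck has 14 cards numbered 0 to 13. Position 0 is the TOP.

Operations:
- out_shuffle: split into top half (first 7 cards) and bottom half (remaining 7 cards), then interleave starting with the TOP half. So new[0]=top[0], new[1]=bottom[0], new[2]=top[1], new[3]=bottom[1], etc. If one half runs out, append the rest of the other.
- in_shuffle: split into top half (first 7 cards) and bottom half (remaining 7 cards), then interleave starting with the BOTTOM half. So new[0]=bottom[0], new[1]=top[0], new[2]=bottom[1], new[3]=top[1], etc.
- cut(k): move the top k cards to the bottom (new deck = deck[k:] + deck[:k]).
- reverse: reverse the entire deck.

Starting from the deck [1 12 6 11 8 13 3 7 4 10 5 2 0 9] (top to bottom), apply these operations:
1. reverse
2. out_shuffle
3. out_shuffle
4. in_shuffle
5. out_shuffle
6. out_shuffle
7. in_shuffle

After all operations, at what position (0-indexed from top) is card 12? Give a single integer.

Answer: 7

Derivation:
After op 1 (reverse): [9 0 2 5 10 4 7 3 13 8 11 6 12 1]
After op 2 (out_shuffle): [9 3 0 13 2 8 5 11 10 6 4 12 7 1]
After op 3 (out_shuffle): [9 11 3 10 0 6 13 4 2 12 8 7 5 1]
After op 4 (in_shuffle): [4 9 2 11 12 3 8 10 7 0 5 6 1 13]
After op 5 (out_shuffle): [4 10 9 7 2 0 11 5 12 6 3 1 8 13]
After op 6 (out_shuffle): [4 5 10 12 9 6 7 3 2 1 0 8 11 13]
After op 7 (in_shuffle): [3 4 2 5 1 10 0 12 8 9 11 6 13 7]
Card 12 is at position 7.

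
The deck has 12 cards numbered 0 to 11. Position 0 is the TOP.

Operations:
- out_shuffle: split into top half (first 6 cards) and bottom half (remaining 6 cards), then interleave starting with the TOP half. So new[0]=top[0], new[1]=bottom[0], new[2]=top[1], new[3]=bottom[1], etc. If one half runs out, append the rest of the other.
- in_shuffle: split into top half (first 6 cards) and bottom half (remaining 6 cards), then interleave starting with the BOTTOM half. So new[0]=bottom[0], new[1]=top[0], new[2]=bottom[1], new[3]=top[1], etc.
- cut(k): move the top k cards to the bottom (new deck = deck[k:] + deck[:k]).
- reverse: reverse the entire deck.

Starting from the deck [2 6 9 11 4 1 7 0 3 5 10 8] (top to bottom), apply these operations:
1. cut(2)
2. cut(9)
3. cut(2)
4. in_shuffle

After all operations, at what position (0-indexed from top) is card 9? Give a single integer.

After op 1 (cut(2)): [9 11 4 1 7 0 3 5 10 8 2 6]
After op 2 (cut(9)): [8 2 6 9 11 4 1 7 0 3 5 10]
After op 3 (cut(2)): [6 9 11 4 1 7 0 3 5 10 8 2]
After op 4 (in_shuffle): [0 6 3 9 5 11 10 4 8 1 2 7]
Card 9 is at position 3.

Answer: 3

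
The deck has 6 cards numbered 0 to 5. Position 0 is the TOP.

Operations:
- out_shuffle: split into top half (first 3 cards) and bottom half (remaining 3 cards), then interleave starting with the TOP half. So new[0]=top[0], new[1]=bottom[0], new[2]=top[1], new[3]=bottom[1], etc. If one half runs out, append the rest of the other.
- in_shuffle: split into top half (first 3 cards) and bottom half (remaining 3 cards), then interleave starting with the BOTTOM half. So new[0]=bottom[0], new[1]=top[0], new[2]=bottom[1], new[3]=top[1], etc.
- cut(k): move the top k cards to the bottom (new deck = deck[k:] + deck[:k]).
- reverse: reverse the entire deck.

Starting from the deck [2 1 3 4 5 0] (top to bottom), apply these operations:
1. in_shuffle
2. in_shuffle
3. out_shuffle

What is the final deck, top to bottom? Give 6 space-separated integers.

Answer: 1 2 4 3 0 5

Derivation:
After op 1 (in_shuffle): [4 2 5 1 0 3]
After op 2 (in_shuffle): [1 4 0 2 3 5]
After op 3 (out_shuffle): [1 2 4 3 0 5]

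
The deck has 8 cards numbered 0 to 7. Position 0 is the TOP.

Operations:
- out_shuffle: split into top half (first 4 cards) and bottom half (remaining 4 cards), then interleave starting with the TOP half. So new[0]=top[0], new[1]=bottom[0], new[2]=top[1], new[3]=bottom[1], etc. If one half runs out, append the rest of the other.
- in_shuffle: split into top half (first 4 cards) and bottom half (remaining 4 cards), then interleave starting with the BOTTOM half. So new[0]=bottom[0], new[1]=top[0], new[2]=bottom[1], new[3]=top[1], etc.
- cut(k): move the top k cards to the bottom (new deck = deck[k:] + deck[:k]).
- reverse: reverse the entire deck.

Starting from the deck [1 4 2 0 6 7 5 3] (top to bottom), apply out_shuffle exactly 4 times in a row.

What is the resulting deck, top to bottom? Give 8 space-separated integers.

After op 1 (out_shuffle): [1 6 4 7 2 5 0 3]
After op 2 (out_shuffle): [1 2 6 5 4 0 7 3]
After op 3 (out_shuffle): [1 4 2 0 6 7 5 3]
After op 4 (out_shuffle): [1 6 4 7 2 5 0 3]

Answer: 1 6 4 7 2 5 0 3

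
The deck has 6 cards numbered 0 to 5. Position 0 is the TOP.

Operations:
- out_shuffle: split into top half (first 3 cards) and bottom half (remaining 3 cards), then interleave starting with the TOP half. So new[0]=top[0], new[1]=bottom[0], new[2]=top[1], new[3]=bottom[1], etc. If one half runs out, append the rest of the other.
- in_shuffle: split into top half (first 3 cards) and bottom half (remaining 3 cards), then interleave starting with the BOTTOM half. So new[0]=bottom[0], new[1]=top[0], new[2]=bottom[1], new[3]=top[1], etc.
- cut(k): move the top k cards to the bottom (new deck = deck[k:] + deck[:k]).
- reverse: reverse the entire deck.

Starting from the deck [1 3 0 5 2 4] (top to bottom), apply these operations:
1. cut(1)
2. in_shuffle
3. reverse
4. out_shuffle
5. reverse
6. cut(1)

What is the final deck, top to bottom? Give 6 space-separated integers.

After op 1 (cut(1)): [3 0 5 2 4 1]
After op 2 (in_shuffle): [2 3 4 0 1 5]
After op 3 (reverse): [5 1 0 4 3 2]
After op 4 (out_shuffle): [5 4 1 3 0 2]
After op 5 (reverse): [2 0 3 1 4 5]
After op 6 (cut(1)): [0 3 1 4 5 2]

Answer: 0 3 1 4 5 2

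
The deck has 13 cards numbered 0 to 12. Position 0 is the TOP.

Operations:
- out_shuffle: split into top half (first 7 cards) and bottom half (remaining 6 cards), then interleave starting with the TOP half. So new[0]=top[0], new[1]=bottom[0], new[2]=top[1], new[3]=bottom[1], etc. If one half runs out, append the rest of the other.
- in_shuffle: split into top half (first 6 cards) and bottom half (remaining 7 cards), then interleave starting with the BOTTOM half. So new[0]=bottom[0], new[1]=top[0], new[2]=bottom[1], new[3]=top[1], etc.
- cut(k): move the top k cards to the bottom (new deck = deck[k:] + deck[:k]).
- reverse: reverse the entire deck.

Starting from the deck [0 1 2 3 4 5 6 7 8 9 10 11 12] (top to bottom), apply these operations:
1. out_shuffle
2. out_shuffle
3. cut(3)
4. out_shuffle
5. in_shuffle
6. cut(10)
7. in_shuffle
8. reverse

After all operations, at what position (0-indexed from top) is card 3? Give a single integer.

Answer: 9

Derivation:
After op 1 (out_shuffle): [0 7 1 8 2 9 3 10 4 11 5 12 6]
After op 2 (out_shuffle): [0 10 7 4 1 11 8 5 2 12 9 6 3]
After op 3 (cut(3)): [4 1 11 8 5 2 12 9 6 3 0 10 7]
After op 4 (out_shuffle): [4 9 1 6 11 3 8 0 5 10 2 7 12]
After op 5 (in_shuffle): [8 4 0 9 5 1 10 6 2 11 7 3 12]
After op 6 (cut(10)): [7 3 12 8 4 0 9 5 1 10 6 2 11]
After op 7 (in_shuffle): [9 7 5 3 1 12 10 8 6 4 2 0 11]
After op 8 (reverse): [11 0 2 4 6 8 10 12 1 3 5 7 9]
Card 3 is at position 9.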